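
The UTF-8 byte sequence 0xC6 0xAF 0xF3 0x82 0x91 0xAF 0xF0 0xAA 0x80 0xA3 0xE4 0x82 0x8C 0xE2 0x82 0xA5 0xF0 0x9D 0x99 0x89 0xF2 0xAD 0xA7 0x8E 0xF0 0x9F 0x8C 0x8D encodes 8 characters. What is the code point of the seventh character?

U+AD9CE

Offset 0: leading byte 0xC6 = 11000110 → 2-byte char #1 = C6 AF.
Offset 2: leading byte 0xF3 = 11110011 → 4-byte char #2 = F3 82 91 AF.
Offset 6: leading byte 0xF0 = 11110000 → 4-byte char #3 = F0 AA 80 A3.
Offset 10: leading byte 0xE4 = 11100100 → 3-byte char #4 = E4 82 8C.
Offset 13: leading byte 0xE2 = 11100010 → 3-byte char #5 = E2 82 A5.
Offset 16: leading byte 0xF0 = 11110000 → 4-byte char #6 = F0 9D 99 89.
Offset 20: leading byte 0xF2 = 11110010 → 4-byte char #7 = F2 AD A7 8E.
Leading byte 0xF2 = 11110010 matches 11110xxx → 4-byte sequence.
Byte 1: 0xF2 = 11110010, payload 010 (3 bits).
Byte 2: 0xAD = 10101101 (10xxxxxx ✓), payload 101101.
Byte 3: 0xA7 = 10100111 (10xxxxxx ✓), payload 100111.
Byte 4: 0x8E = 10001110 (10xxxxxx ✓), payload 001110.
Concatenate: 010101101100111001110 = 0xAD9CE (21 bits → U+AD9CE).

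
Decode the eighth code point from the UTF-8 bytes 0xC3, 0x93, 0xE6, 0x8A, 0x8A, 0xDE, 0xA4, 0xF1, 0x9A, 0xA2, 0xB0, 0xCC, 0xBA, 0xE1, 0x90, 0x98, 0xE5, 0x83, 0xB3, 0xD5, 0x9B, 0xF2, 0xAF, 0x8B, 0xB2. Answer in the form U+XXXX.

Offset 0: leading byte 0xC3 = 11000011 → 2-byte char #1 = C3 93.
Offset 2: leading byte 0xE6 = 11100110 → 3-byte char #2 = E6 8A 8A.
Offset 5: leading byte 0xDE = 11011110 → 2-byte char #3 = DE A4.
Offset 7: leading byte 0xF1 = 11110001 → 4-byte char #4 = F1 9A A2 B0.
Offset 11: leading byte 0xCC = 11001100 → 2-byte char #5 = CC BA.
Offset 13: leading byte 0xE1 = 11100001 → 3-byte char #6 = E1 90 98.
Offset 16: leading byte 0xE5 = 11100101 → 3-byte char #7 = E5 83 B3.
Offset 19: leading byte 0xD5 = 11010101 → 2-byte char #8 = D5 9B.
Leading byte 0xD5 = 11010101 matches 110xxxxx → 2-byte sequence.
Byte 1: 0xD5 = 11010101, payload 10101 (5 bits).
Byte 2: 0x9B = 10011011 (10xxxxxx ✓), payload 011011.
Concatenate: 10101011011 = 0x55B (11 bits → U+055B).

U+055B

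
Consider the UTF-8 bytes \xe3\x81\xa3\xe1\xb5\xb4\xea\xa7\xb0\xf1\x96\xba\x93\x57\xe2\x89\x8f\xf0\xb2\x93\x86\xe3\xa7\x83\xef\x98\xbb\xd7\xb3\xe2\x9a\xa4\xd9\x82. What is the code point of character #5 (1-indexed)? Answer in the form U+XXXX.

Offset 0: leading byte 0xE3 = 11100011 → 3-byte char #1 = E3 81 A3.
Offset 3: leading byte 0xE1 = 11100001 → 3-byte char #2 = E1 B5 B4.
Offset 6: leading byte 0xEA = 11101010 → 3-byte char #3 = EA A7 B0.
Offset 9: leading byte 0xF1 = 11110001 → 4-byte char #4 = F1 96 BA 93.
Offset 13: leading byte 0x57 = 01010111 → 1-byte char #5 = 57.
Leading byte 0x57 = 01010111 matches 0xxxxxxx → 1-byte sequence.
Byte 1: 0x57 = 01010111, payload 1010111 (7 bits).
Concatenate: 1010111 = 0x57 (7 bits → U+0057).

U+0057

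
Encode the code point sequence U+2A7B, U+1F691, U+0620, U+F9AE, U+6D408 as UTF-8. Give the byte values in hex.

E2 A9 BB F0 9F 9A 91 D8 A0 EF A6 AE F1 AD 90 88

U+2A7B: 3-byte form → E2 A9 BB.
U+1F691: 4-byte form → F0 9F 9A 91.
U+0620: 2-byte form → D8 A0.
U+F9AE: 3-byte form → EF A6 AE.
U+6D408: 4-byte form → F1 AD 90 88.
Concatenated (16 bytes): E2 A9 BB F0 9F 9A 91 D8 A0 EF A6 AE F1 AD 90 88.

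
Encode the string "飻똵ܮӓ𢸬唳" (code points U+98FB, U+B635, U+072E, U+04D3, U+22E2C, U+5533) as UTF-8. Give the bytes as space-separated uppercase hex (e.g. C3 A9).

E9 A3 BB EB 98 B5 DC AE D3 93 F0 A2 B8 AC E5 94 B3

U+98FB: 3-byte form → E9 A3 BB.
U+B635: 3-byte form → EB 98 B5.
U+072E: 2-byte form → DC AE.
U+04D3: 2-byte form → D3 93.
U+22E2C: 4-byte form → F0 A2 B8 AC.
U+5533: 3-byte form → E5 94 B3.
Concatenated (17 bytes): E9 A3 BB EB 98 B5 DC AE D3 93 F0 A2 B8 AC E5 94 B3.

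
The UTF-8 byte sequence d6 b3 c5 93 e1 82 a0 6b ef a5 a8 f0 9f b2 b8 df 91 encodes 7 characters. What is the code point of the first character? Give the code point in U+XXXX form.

U+05B3

Offset 0: leading byte 0xD6 = 11010110 → 2-byte char #1 = D6 B3.
Leading byte 0xD6 = 11010110 matches 110xxxxx → 2-byte sequence.
Byte 1: 0xD6 = 11010110, payload 10110 (5 bits).
Byte 2: 0xB3 = 10110011 (10xxxxxx ✓), payload 110011.
Concatenate: 10110110011 = 0x5B3 (11 bits → U+05B3).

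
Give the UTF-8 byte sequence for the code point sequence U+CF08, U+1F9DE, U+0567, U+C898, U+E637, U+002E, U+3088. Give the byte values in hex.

U+CF08: 3-byte form → EC BC 88.
U+1F9DE: 4-byte form → F0 9F A7 9E.
U+0567: 2-byte form → D5 A7.
U+C898: 3-byte form → EC A2 98.
U+E637: 3-byte form → EE 98 B7.
U+002E: 1-byte form → 2E.
U+3088: 3-byte form → E3 82 88.
Concatenated (19 bytes): EC BC 88 F0 9F A7 9E D5 A7 EC A2 98 EE 98 B7 2E E3 82 88.

EC BC 88 F0 9F A7 9E D5 A7 EC A2 98 EE 98 B7 2E E3 82 88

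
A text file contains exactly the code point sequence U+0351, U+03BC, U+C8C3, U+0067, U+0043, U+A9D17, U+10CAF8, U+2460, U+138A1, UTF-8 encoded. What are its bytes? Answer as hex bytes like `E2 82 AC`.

CD 91 CE BC EC A3 83 67 43 F2 A9 B4 97 F4 8C AB B8 E2 91 A0 F0 93 A2 A1

U+0351: 2-byte form → CD 91.
U+03BC: 2-byte form → CE BC.
U+C8C3: 3-byte form → EC A3 83.
U+0067: 1-byte form → 67.
U+0043: 1-byte form → 43.
U+A9D17: 4-byte form → F2 A9 B4 97.
U+10CAF8: 4-byte form → F4 8C AB B8.
U+2460: 3-byte form → E2 91 A0.
U+138A1: 4-byte form → F0 93 A2 A1.
Concatenated (24 bytes): CD 91 CE BC EC A3 83 67 43 F2 A9 B4 97 F4 8C AB B8 E2 91 A0 F0 93 A2 A1.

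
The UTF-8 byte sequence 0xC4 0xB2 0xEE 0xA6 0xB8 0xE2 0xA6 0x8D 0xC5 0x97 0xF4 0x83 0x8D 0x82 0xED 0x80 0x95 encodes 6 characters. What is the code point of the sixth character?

U+D015

Offset 0: leading byte 0xC4 = 11000100 → 2-byte char #1 = C4 B2.
Offset 2: leading byte 0xEE = 11101110 → 3-byte char #2 = EE A6 B8.
Offset 5: leading byte 0xE2 = 11100010 → 3-byte char #3 = E2 A6 8D.
Offset 8: leading byte 0xC5 = 11000101 → 2-byte char #4 = C5 97.
Offset 10: leading byte 0xF4 = 11110100 → 4-byte char #5 = F4 83 8D 82.
Offset 14: leading byte 0xED = 11101101 → 3-byte char #6 = ED 80 95.
Leading byte 0xED = 11101101 matches 1110xxxx → 3-byte sequence.
Byte 1: 0xED = 11101101, payload 1101 (4 bits).
Byte 2: 0x80 = 10000000 (10xxxxxx ✓), payload 000000.
Byte 3: 0x95 = 10010101 (10xxxxxx ✓), payload 010101.
Concatenate: 1101000000010101 = 0xD015 (16 bits → U+D015).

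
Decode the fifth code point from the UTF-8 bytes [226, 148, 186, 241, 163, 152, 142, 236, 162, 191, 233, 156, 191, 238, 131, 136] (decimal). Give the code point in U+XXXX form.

U+E0C8

Offset 0: leading byte 0xE2 = 11100010 → 3-byte char #1 = E2 94 BA.
Offset 3: leading byte 0xF1 = 11110001 → 4-byte char #2 = F1 A3 98 8E.
Offset 7: leading byte 0xEC = 11101100 → 3-byte char #3 = EC A2 BF.
Offset 10: leading byte 0xE9 = 11101001 → 3-byte char #4 = E9 9C BF.
Offset 13: leading byte 0xEE = 11101110 → 3-byte char #5 = EE 83 88.
Leading byte 0xEE = 11101110 matches 1110xxxx → 3-byte sequence.
Byte 1: 0xEE = 11101110, payload 1110 (4 bits).
Byte 2: 0x83 = 10000011 (10xxxxxx ✓), payload 000011.
Byte 3: 0x88 = 10001000 (10xxxxxx ✓), payload 001000.
Concatenate: 1110000011001000 = 0xE0C8 (16 bits → U+E0C8).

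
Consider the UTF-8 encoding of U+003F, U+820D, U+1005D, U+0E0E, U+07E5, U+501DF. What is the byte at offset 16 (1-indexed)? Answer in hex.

1-indexed offset 16 is 0-indexed offset 15.
U+003F → 1-byte form 3F at offsets 0–0.
U+820D → 3-byte form E8 88 8D at offsets 1–3.
U+1005D → 4-byte form F0 90 81 9D at offsets 4–7.
U+0E0E → 3-byte form E0 B8 8E at offsets 8–10.
U+07E5 → 2-byte form DF A5 at offsets 11–12.
U+501DF → 4-byte form F1 90 87 9F at offsets 13–16.
Offset 15 falls in char 6's range; it's byte 3 of F1 90 87 9F = 0x87.

0x87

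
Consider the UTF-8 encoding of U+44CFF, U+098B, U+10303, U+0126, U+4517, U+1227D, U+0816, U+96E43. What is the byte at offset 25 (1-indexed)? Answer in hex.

1-indexed offset 25 is 0-indexed offset 24.
U+44CFF → 4-byte form F1 84 B3 BF at offsets 0–3.
U+098B → 3-byte form E0 A6 8B at offsets 4–6.
U+10303 → 4-byte form F0 90 8C 83 at offsets 7–10.
U+0126 → 2-byte form C4 A6 at offsets 11–12.
U+4517 → 3-byte form E4 94 97 at offsets 13–15.
U+1227D → 4-byte form F0 92 89 BD at offsets 16–19.
U+0816 → 3-byte form E0 A0 96 at offsets 20–22.
U+96E43 → 4-byte form F2 96 B9 83 at offsets 23–26.
Offset 24 falls in char 8's range; it's byte 2 of F2 96 B9 83 = 0x96.

0x96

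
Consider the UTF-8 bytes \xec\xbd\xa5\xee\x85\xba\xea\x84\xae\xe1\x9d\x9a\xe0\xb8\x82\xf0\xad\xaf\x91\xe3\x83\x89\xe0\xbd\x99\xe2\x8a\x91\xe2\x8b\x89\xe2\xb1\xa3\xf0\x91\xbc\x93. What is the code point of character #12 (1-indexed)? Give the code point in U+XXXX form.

Offset 0: leading byte 0xEC = 11101100 → 3-byte char #1 = EC BD A5.
Offset 3: leading byte 0xEE = 11101110 → 3-byte char #2 = EE 85 BA.
Offset 6: leading byte 0xEA = 11101010 → 3-byte char #3 = EA 84 AE.
Offset 9: leading byte 0xE1 = 11100001 → 3-byte char #4 = E1 9D 9A.
Offset 12: leading byte 0xE0 = 11100000 → 3-byte char #5 = E0 B8 82.
Offset 15: leading byte 0xF0 = 11110000 → 4-byte char #6 = F0 AD AF 91.
Offset 19: leading byte 0xE3 = 11100011 → 3-byte char #7 = E3 83 89.
Offset 22: leading byte 0xE0 = 11100000 → 3-byte char #8 = E0 BD 99.
Offset 25: leading byte 0xE2 = 11100010 → 3-byte char #9 = E2 8A 91.
Offset 28: leading byte 0xE2 = 11100010 → 3-byte char #10 = E2 8B 89.
Offset 31: leading byte 0xE2 = 11100010 → 3-byte char #11 = E2 B1 A3.
Offset 34: leading byte 0xF0 = 11110000 → 4-byte char #12 = F0 91 BC 93.
Leading byte 0xF0 = 11110000 matches 11110xxx → 4-byte sequence.
Byte 1: 0xF0 = 11110000, payload 000 (3 bits).
Byte 2: 0x91 = 10010001 (10xxxxxx ✓), payload 010001.
Byte 3: 0xBC = 10111100 (10xxxxxx ✓), payload 111100.
Byte 4: 0x93 = 10010011 (10xxxxxx ✓), payload 010011.
Concatenate: 000010001111100010011 = 0x11F13 (21 bits → U+11F13).

U+11F13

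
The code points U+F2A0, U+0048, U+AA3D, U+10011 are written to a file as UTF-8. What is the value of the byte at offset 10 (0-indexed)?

0x91

U+F2A0 → 3-byte form EF 8A A0 at offsets 0–2.
U+0048 → 1-byte form 48 at offsets 3–3.
U+AA3D → 3-byte form EA A8 BD at offsets 4–6.
U+10011 → 4-byte form F0 90 80 91 at offsets 7–10.
Offset 10 falls in char 4's range; it's byte 4 of F0 90 80 91 = 0x91.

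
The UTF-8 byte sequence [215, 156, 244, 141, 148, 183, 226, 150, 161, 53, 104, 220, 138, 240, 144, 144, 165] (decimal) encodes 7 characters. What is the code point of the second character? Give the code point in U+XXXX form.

Offset 0: leading byte 0xD7 = 11010111 → 2-byte char #1 = D7 9C.
Offset 2: leading byte 0xF4 = 11110100 → 4-byte char #2 = F4 8D 94 B7.
Leading byte 0xF4 = 11110100 matches 11110xxx → 4-byte sequence.
Byte 1: 0xF4 = 11110100, payload 100 (3 bits).
Byte 2: 0x8D = 10001101 (10xxxxxx ✓), payload 001101.
Byte 3: 0x94 = 10010100 (10xxxxxx ✓), payload 010100.
Byte 4: 0xB7 = 10110111 (10xxxxxx ✓), payload 110111.
Concatenate: 100001101010100110111 = 0x10D537 (21 bits → U+10D537).

U+10D537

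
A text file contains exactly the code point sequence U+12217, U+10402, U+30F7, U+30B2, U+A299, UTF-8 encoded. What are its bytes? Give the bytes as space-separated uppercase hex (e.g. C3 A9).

F0 92 88 97 F0 90 90 82 E3 83 B7 E3 82 B2 EA 8A 99

U+12217: 4-byte form → F0 92 88 97.
U+10402: 4-byte form → F0 90 90 82.
U+30F7: 3-byte form → E3 83 B7.
U+30B2: 3-byte form → E3 82 B2.
U+A299: 3-byte form → EA 8A 99.
Concatenated (17 bytes): F0 92 88 97 F0 90 90 82 E3 83 B7 E3 82 B2 EA 8A 99.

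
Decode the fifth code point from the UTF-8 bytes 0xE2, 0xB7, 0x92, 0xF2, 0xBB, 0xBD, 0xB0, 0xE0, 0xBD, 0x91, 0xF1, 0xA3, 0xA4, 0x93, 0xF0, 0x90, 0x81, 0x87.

Offset 0: leading byte 0xE2 = 11100010 → 3-byte char #1 = E2 B7 92.
Offset 3: leading byte 0xF2 = 11110010 → 4-byte char #2 = F2 BB BD B0.
Offset 7: leading byte 0xE0 = 11100000 → 3-byte char #3 = E0 BD 91.
Offset 10: leading byte 0xF1 = 11110001 → 4-byte char #4 = F1 A3 A4 93.
Offset 14: leading byte 0xF0 = 11110000 → 4-byte char #5 = F0 90 81 87.
Leading byte 0xF0 = 11110000 matches 11110xxx → 4-byte sequence.
Byte 1: 0xF0 = 11110000, payload 000 (3 bits).
Byte 2: 0x90 = 10010000 (10xxxxxx ✓), payload 010000.
Byte 3: 0x81 = 10000001 (10xxxxxx ✓), payload 000001.
Byte 4: 0x87 = 10000111 (10xxxxxx ✓), payload 000111.
Concatenate: 000010000000001000111 = 0x10047 (21 bits → U+10047).

U+10047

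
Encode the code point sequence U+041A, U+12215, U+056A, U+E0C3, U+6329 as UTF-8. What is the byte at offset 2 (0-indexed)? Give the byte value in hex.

U+041A → 2-byte form D0 9A at offsets 0–1.
U+12215 → 4-byte form F0 92 88 95 at offsets 2–5.
Offset 2 falls in char 2's range; it's byte 1 of F0 92 88 95 = 0xF0.

0xF0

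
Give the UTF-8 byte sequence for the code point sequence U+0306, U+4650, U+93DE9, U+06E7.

U+0306: 2-byte form → CC 86.
U+4650: 3-byte form → E4 99 90.
U+93DE9: 4-byte form → F2 93 B7 A9.
U+06E7: 2-byte form → DB A7.
Concatenated (11 bytes): CC 86 E4 99 90 F2 93 B7 A9 DB A7.

CC 86 E4 99 90 F2 93 B7 A9 DB A7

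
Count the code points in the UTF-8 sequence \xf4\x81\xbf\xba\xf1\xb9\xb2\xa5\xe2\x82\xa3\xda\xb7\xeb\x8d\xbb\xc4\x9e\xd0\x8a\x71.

8

Byte at offset 0: 0xF4 = 11110100 → 4-byte char (#1). Advance 4.
Byte at offset 4: 0xF1 = 11110001 → 4-byte char (#2). Advance 4.
Byte at offset 8: 0xE2 = 11100010 → 3-byte char (#3). Advance 3.
Byte at offset 11: 0xDA = 11011010 → 2-byte char (#4). Advance 2.
Byte at offset 13: 0xEB = 11101011 → 3-byte char (#5). Advance 3.
Byte at offset 16: 0xC4 = 11000100 → 2-byte char (#6). Advance 2.
Byte at offset 18: 0xD0 = 11010000 → 2-byte char (#7). Advance 2.
Byte at offset 20: 0x71 = 01110001 → 1-byte char (#8). Advance 1.
Reached end at offset 21 after 8 code points.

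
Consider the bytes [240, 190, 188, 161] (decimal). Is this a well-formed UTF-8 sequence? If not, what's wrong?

Leading byte 0xF0 = 11110000 → 4-byte form.
Continuation bytes 0xBE=10111110, 0xBC=10111100, 0xA1=10100001 all match 10xxxxxx.
Decoded value 0x3EF21 is ≥ 0x10000 (shortest form) and not a surrogate.

valid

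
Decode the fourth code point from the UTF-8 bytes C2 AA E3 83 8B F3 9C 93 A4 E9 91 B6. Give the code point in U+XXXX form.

Offset 0: leading byte 0xC2 = 11000010 → 2-byte char #1 = C2 AA.
Offset 2: leading byte 0xE3 = 11100011 → 3-byte char #2 = E3 83 8B.
Offset 5: leading byte 0xF3 = 11110011 → 4-byte char #3 = F3 9C 93 A4.
Offset 9: leading byte 0xE9 = 11101001 → 3-byte char #4 = E9 91 B6.
Leading byte 0xE9 = 11101001 matches 1110xxxx → 3-byte sequence.
Byte 1: 0xE9 = 11101001, payload 1001 (4 bits).
Byte 2: 0x91 = 10010001 (10xxxxxx ✓), payload 010001.
Byte 3: 0xB6 = 10110110 (10xxxxxx ✓), payload 110110.
Concatenate: 1001010001110110 = 0x9476 (16 bits → U+9476).

U+9476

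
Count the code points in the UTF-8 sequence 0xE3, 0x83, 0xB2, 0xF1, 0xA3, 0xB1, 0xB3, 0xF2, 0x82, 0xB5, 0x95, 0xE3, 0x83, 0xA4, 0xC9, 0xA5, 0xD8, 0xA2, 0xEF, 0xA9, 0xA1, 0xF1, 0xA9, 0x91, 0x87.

Byte at offset 0: 0xE3 = 11100011 → 3-byte char (#1). Advance 3.
Byte at offset 3: 0xF1 = 11110001 → 4-byte char (#2). Advance 4.
Byte at offset 7: 0xF2 = 11110010 → 4-byte char (#3). Advance 4.
Byte at offset 11: 0xE3 = 11100011 → 3-byte char (#4). Advance 3.
Byte at offset 14: 0xC9 = 11001001 → 2-byte char (#5). Advance 2.
Byte at offset 16: 0xD8 = 11011000 → 2-byte char (#6). Advance 2.
Byte at offset 18: 0xEF = 11101111 → 3-byte char (#7). Advance 3.
Byte at offset 21: 0xF1 = 11110001 → 4-byte char (#8). Advance 4.
Reached end at offset 25 after 8 code points.

8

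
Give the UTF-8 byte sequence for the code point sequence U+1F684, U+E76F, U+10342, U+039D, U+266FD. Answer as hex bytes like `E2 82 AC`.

F0 9F 9A 84 EE 9D AF F0 90 8D 82 CE 9D F0 A6 9B BD

U+1F684: 4-byte form → F0 9F 9A 84.
U+E76F: 3-byte form → EE 9D AF.
U+10342: 4-byte form → F0 90 8D 82.
U+039D: 2-byte form → CE 9D.
U+266FD: 4-byte form → F0 A6 9B BD.
Concatenated (17 bytes): F0 9F 9A 84 EE 9D AF F0 90 8D 82 CE 9D F0 A6 9B BD.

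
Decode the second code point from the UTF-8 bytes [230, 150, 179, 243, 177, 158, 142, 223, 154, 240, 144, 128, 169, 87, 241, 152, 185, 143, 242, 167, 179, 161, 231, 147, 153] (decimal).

U+F178E

Offset 0: leading byte 0xE6 = 11100110 → 3-byte char #1 = E6 96 B3.
Offset 3: leading byte 0xF3 = 11110011 → 4-byte char #2 = F3 B1 9E 8E.
Leading byte 0xF3 = 11110011 matches 11110xxx → 4-byte sequence.
Byte 1: 0xF3 = 11110011, payload 011 (3 bits).
Byte 2: 0xB1 = 10110001 (10xxxxxx ✓), payload 110001.
Byte 3: 0x9E = 10011110 (10xxxxxx ✓), payload 011110.
Byte 4: 0x8E = 10001110 (10xxxxxx ✓), payload 001110.
Concatenate: 011110001011110001110 = 0xF178E (21 bits → U+F178E).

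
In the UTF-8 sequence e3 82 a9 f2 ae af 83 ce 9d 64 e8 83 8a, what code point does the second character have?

Offset 0: leading byte 0xE3 = 11100011 → 3-byte char #1 = E3 82 A9.
Offset 3: leading byte 0xF2 = 11110010 → 4-byte char #2 = F2 AE AF 83.
Leading byte 0xF2 = 11110010 matches 11110xxx → 4-byte sequence.
Byte 1: 0xF2 = 11110010, payload 010 (3 bits).
Byte 2: 0xAE = 10101110 (10xxxxxx ✓), payload 101110.
Byte 3: 0xAF = 10101111 (10xxxxxx ✓), payload 101111.
Byte 4: 0x83 = 10000011 (10xxxxxx ✓), payload 000011.
Concatenate: 010101110101111000011 = 0xAEBC3 (21 bits → U+AEBC3).

U+AEBC3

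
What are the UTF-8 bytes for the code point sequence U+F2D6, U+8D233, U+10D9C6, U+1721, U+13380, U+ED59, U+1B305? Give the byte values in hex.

EF 8B 96 F2 8D 88 B3 F4 8D A7 86 E1 9C A1 F0 93 8E 80 EE B5 99 F0 9B 8C 85

U+F2D6: 3-byte form → EF 8B 96.
U+8D233: 4-byte form → F2 8D 88 B3.
U+10D9C6: 4-byte form → F4 8D A7 86.
U+1721: 3-byte form → E1 9C A1.
U+13380: 4-byte form → F0 93 8E 80.
U+ED59: 3-byte form → EE B5 99.
U+1B305: 4-byte form → F0 9B 8C 85.
Concatenated (25 bytes): EF 8B 96 F2 8D 88 B3 F4 8D A7 86 E1 9C A1 F0 93 8E 80 EE B5 99 F0 9B 8C 85.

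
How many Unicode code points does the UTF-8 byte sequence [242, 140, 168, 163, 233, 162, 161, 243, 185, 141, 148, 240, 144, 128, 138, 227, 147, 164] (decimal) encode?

5

Byte at offset 0: 0xF2 = 11110010 → 4-byte char (#1). Advance 4.
Byte at offset 4: 0xE9 = 11101001 → 3-byte char (#2). Advance 3.
Byte at offset 7: 0xF3 = 11110011 → 4-byte char (#3). Advance 4.
Byte at offset 11: 0xF0 = 11110000 → 4-byte char (#4). Advance 4.
Byte at offset 15: 0xE3 = 11100011 → 3-byte char (#5). Advance 3.
Reached end at offset 18 after 5 code points.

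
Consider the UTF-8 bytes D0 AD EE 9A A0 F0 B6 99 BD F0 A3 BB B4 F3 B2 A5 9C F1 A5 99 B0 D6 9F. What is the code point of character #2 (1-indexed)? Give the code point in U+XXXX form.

Offset 0: leading byte 0xD0 = 11010000 → 2-byte char #1 = D0 AD.
Offset 2: leading byte 0xEE = 11101110 → 3-byte char #2 = EE 9A A0.
Leading byte 0xEE = 11101110 matches 1110xxxx → 3-byte sequence.
Byte 1: 0xEE = 11101110, payload 1110 (4 bits).
Byte 2: 0x9A = 10011010 (10xxxxxx ✓), payload 011010.
Byte 3: 0xA0 = 10100000 (10xxxxxx ✓), payload 100000.
Concatenate: 1110011010100000 = 0xE6A0 (16 bits → U+E6A0).

U+E6A0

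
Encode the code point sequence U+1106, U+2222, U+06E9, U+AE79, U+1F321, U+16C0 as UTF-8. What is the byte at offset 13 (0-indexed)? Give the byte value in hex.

U+1106 → 3-byte form E1 84 86 at offsets 0–2.
U+2222 → 3-byte form E2 88 A2 at offsets 3–5.
U+06E9 → 2-byte form DB A9 at offsets 6–7.
U+AE79 → 3-byte form EA B9 B9 at offsets 8–10.
U+1F321 → 4-byte form F0 9F 8C A1 at offsets 11–14.
Offset 13 falls in char 5's range; it's byte 3 of F0 9F 8C A1 = 0x8C.

0x8C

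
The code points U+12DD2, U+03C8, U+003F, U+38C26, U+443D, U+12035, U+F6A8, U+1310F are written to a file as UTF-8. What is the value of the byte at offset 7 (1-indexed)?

0x3F

1-indexed offset 7 is 0-indexed offset 6.
U+12DD2 → 4-byte form F0 92 B7 92 at offsets 0–3.
U+03C8 → 2-byte form CF 88 at offsets 4–5.
U+003F → 1-byte form 3F at offsets 6–6.
Offset 6 falls in char 3's range; it's byte 1 of 3F = 0x3F.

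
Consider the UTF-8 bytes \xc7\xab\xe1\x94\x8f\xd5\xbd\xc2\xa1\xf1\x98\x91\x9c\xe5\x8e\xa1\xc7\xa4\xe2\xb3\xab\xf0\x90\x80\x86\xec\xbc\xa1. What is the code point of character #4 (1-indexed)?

U+00A1

Offset 0: leading byte 0xC7 = 11000111 → 2-byte char #1 = C7 AB.
Offset 2: leading byte 0xE1 = 11100001 → 3-byte char #2 = E1 94 8F.
Offset 5: leading byte 0xD5 = 11010101 → 2-byte char #3 = D5 BD.
Offset 7: leading byte 0xC2 = 11000010 → 2-byte char #4 = C2 A1.
Leading byte 0xC2 = 11000010 matches 110xxxxx → 2-byte sequence.
Byte 1: 0xC2 = 11000010, payload 00010 (5 bits).
Byte 2: 0xA1 = 10100001 (10xxxxxx ✓), payload 100001.
Concatenate: 00010100001 = 0xA1 (11 bits → U+00A1).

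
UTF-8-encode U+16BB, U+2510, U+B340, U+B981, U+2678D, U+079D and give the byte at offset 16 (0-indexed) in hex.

U+16BB → 3-byte form E1 9A BB at offsets 0–2.
U+2510 → 3-byte form E2 94 90 at offsets 3–5.
U+B340 → 3-byte form EB 8D 80 at offsets 6–8.
U+B981 → 3-byte form EB A6 81 at offsets 9–11.
U+2678D → 4-byte form F0 A6 9E 8D at offsets 12–15.
U+079D → 2-byte form DE 9D at offsets 16–17.
Offset 16 falls in char 6's range; it's byte 1 of DE 9D = 0xDE.

0xDE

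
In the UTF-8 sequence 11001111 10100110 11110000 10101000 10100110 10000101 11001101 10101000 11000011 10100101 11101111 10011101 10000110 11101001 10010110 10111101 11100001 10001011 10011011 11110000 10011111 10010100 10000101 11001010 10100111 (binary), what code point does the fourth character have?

U+00E5

Offset 0: leading byte 0xCF = 11001111 → 2-byte char #1 = CF A6.
Offset 2: leading byte 0xF0 = 11110000 → 4-byte char #2 = F0 A8 A6 85.
Offset 6: leading byte 0xCD = 11001101 → 2-byte char #3 = CD A8.
Offset 8: leading byte 0xC3 = 11000011 → 2-byte char #4 = C3 A5.
Leading byte 0xC3 = 11000011 matches 110xxxxx → 2-byte sequence.
Byte 1: 0xC3 = 11000011, payload 00011 (5 bits).
Byte 2: 0xA5 = 10100101 (10xxxxxx ✓), payload 100101.
Concatenate: 00011100101 = 0xE5 (11 bits → U+00E5).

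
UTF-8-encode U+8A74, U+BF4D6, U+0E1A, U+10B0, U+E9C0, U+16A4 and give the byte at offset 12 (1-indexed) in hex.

1-indexed offset 12 is 0-indexed offset 11.
U+8A74 → 3-byte form E8 A9 B4 at offsets 0–2.
U+BF4D6 → 4-byte form F2 BF 93 96 at offsets 3–6.
U+0E1A → 3-byte form E0 B8 9A at offsets 7–9.
U+10B0 → 3-byte form E1 82 B0 at offsets 10–12.
Offset 11 falls in char 4's range; it's byte 2 of E1 82 B0 = 0x82.

0x82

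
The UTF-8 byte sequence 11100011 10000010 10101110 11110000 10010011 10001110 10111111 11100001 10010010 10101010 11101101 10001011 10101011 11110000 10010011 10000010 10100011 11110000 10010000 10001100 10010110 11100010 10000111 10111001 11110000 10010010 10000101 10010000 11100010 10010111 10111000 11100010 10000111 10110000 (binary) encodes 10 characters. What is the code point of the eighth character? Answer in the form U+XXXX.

U+12150

Offset 0: leading byte 0xE3 = 11100011 → 3-byte char #1 = E3 82 AE.
Offset 3: leading byte 0xF0 = 11110000 → 4-byte char #2 = F0 93 8E BF.
Offset 7: leading byte 0xE1 = 11100001 → 3-byte char #3 = E1 92 AA.
Offset 10: leading byte 0xED = 11101101 → 3-byte char #4 = ED 8B AB.
Offset 13: leading byte 0xF0 = 11110000 → 4-byte char #5 = F0 93 82 A3.
Offset 17: leading byte 0xF0 = 11110000 → 4-byte char #6 = F0 90 8C 96.
Offset 21: leading byte 0xE2 = 11100010 → 3-byte char #7 = E2 87 B9.
Offset 24: leading byte 0xF0 = 11110000 → 4-byte char #8 = F0 92 85 90.
Leading byte 0xF0 = 11110000 matches 11110xxx → 4-byte sequence.
Byte 1: 0xF0 = 11110000, payload 000 (3 bits).
Byte 2: 0x92 = 10010010 (10xxxxxx ✓), payload 010010.
Byte 3: 0x85 = 10000101 (10xxxxxx ✓), payload 000101.
Byte 4: 0x90 = 10010000 (10xxxxxx ✓), payload 010000.
Concatenate: 000010010000101010000 = 0x12150 (21 bits → U+12150).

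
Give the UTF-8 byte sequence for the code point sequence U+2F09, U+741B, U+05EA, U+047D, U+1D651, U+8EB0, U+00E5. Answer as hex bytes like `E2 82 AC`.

E2 BC 89 E7 90 9B D7 AA D1 BD F0 9D 99 91 E8 BA B0 C3 A5

U+2F09: 3-byte form → E2 BC 89.
U+741B: 3-byte form → E7 90 9B.
U+05EA: 2-byte form → D7 AA.
U+047D: 2-byte form → D1 BD.
U+1D651: 4-byte form → F0 9D 99 91.
U+8EB0: 3-byte form → E8 BA B0.
U+00E5: 2-byte form → C3 A5.
Concatenated (19 bytes): E2 BC 89 E7 90 9B D7 AA D1 BD F0 9D 99 91 E8 BA B0 C3 A5.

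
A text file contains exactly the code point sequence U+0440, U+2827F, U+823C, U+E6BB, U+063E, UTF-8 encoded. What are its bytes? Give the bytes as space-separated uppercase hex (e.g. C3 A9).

U+0440: 2-byte form → D1 80.
U+2827F: 4-byte form → F0 A8 89 BF.
U+823C: 3-byte form → E8 88 BC.
U+E6BB: 3-byte form → EE 9A BB.
U+063E: 2-byte form → D8 BE.
Concatenated (14 bytes): D1 80 F0 A8 89 BF E8 88 BC EE 9A BB D8 BE.

D1 80 F0 A8 89 BF E8 88 BC EE 9A BB D8 BE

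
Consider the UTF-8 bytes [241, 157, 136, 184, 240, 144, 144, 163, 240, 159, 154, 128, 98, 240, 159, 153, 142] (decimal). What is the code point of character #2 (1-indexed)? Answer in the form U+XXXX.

U+10423

Offset 0: leading byte 0xF1 = 11110001 → 4-byte char #1 = F1 9D 88 B8.
Offset 4: leading byte 0xF0 = 11110000 → 4-byte char #2 = F0 90 90 A3.
Leading byte 0xF0 = 11110000 matches 11110xxx → 4-byte sequence.
Byte 1: 0xF0 = 11110000, payload 000 (3 bits).
Byte 2: 0x90 = 10010000 (10xxxxxx ✓), payload 010000.
Byte 3: 0x90 = 10010000 (10xxxxxx ✓), payload 010000.
Byte 4: 0xA3 = 10100011 (10xxxxxx ✓), payload 100011.
Concatenate: 000010000010000100011 = 0x10423 (21 bits → U+10423).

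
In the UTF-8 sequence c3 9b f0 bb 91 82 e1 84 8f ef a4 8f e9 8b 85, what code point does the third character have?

Offset 0: leading byte 0xC3 = 11000011 → 2-byte char #1 = C3 9B.
Offset 2: leading byte 0xF0 = 11110000 → 4-byte char #2 = F0 BB 91 82.
Offset 6: leading byte 0xE1 = 11100001 → 3-byte char #3 = E1 84 8F.
Leading byte 0xE1 = 11100001 matches 1110xxxx → 3-byte sequence.
Byte 1: 0xE1 = 11100001, payload 0001 (4 bits).
Byte 2: 0x84 = 10000100 (10xxxxxx ✓), payload 000100.
Byte 3: 0x8F = 10001111 (10xxxxxx ✓), payload 001111.
Concatenate: 0001000100001111 = 0x110F (16 bits → U+110F).

U+110F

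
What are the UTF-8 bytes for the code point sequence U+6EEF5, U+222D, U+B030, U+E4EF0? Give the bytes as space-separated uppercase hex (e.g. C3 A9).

U+6EEF5: 4-byte form → F1 AE BB B5.
U+222D: 3-byte form → E2 88 AD.
U+B030: 3-byte form → EB 80 B0.
U+E4EF0: 4-byte form → F3 A4 BB B0.
Concatenated (14 bytes): F1 AE BB B5 E2 88 AD EB 80 B0 F3 A4 BB B0.

F1 AE BB B5 E2 88 AD EB 80 B0 F3 A4 BB B0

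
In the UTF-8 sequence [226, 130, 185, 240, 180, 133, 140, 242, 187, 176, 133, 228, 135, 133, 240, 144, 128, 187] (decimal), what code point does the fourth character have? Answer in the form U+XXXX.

Offset 0: leading byte 0xE2 = 11100010 → 3-byte char #1 = E2 82 B9.
Offset 3: leading byte 0xF0 = 11110000 → 4-byte char #2 = F0 B4 85 8C.
Offset 7: leading byte 0xF2 = 11110010 → 4-byte char #3 = F2 BB B0 85.
Offset 11: leading byte 0xE4 = 11100100 → 3-byte char #4 = E4 87 85.
Leading byte 0xE4 = 11100100 matches 1110xxxx → 3-byte sequence.
Byte 1: 0xE4 = 11100100, payload 0100 (4 bits).
Byte 2: 0x87 = 10000111 (10xxxxxx ✓), payload 000111.
Byte 3: 0x85 = 10000101 (10xxxxxx ✓), payload 000101.
Concatenate: 0100000111000101 = 0x41C5 (16 bits → U+41C5).

U+41C5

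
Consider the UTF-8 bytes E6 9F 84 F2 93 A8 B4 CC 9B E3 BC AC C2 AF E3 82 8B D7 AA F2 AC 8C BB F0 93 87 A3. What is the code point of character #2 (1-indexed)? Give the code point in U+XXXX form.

U+93A34

Offset 0: leading byte 0xE6 = 11100110 → 3-byte char #1 = E6 9F 84.
Offset 3: leading byte 0xF2 = 11110010 → 4-byte char #2 = F2 93 A8 B4.
Leading byte 0xF2 = 11110010 matches 11110xxx → 4-byte sequence.
Byte 1: 0xF2 = 11110010, payload 010 (3 bits).
Byte 2: 0x93 = 10010011 (10xxxxxx ✓), payload 010011.
Byte 3: 0xA8 = 10101000 (10xxxxxx ✓), payload 101000.
Byte 4: 0xB4 = 10110100 (10xxxxxx ✓), payload 110100.
Concatenate: 010010011101000110100 = 0x93A34 (21 bits → U+93A34).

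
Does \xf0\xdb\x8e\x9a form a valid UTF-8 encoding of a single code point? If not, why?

invalid (non-continuation byte where continuation expected)

Leading byte 0xF0 = 11110000 → 4-byte form.
Byte 2 is 0xDB = 11011011, which is not 10xxxxxx — expected a continuation byte.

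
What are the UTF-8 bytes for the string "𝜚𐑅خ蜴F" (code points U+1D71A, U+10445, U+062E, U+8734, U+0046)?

F0 9D 9C 9A F0 90 91 85 D8 AE E8 9C B4 46

U+1D71A: 4-byte form → F0 9D 9C 9A.
U+10445: 4-byte form → F0 90 91 85.
U+062E: 2-byte form → D8 AE.
U+8734: 3-byte form → E8 9C B4.
U+0046: 1-byte form → 46.
Concatenated (14 bytes): F0 9D 9C 9A F0 90 91 85 D8 AE E8 9C B4 46.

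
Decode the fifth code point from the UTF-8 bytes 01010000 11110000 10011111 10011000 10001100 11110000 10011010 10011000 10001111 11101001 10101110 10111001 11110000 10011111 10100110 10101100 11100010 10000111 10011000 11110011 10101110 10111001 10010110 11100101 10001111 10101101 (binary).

U+1F9AC

Offset 0: leading byte 0x50 = 01010000 → 1-byte char #1 = 50.
Offset 1: leading byte 0xF0 = 11110000 → 4-byte char #2 = F0 9F 98 8C.
Offset 5: leading byte 0xF0 = 11110000 → 4-byte char #3 = F0 9A 98 8F.
Offset 9: leading byte 0xE9 = 11101001 → 3-byte char #4 = E9 AE B9.
Offset 12: leading byte 0xF0 = 11110000 → 4-byte char #5 = F0 9F A6 AC.
Leading byte 0xF0 = 11110000 matches 11110xxx → 4-byte sequence.
Byte 1: 0xF0 = 11110000, payload 000 (3 bits).
Byte 2: 0x9F = 10011111 (10xxxxxx ✓), payload 011111.
Byte 3: 0xA6 = 10100110 (10xxxxxx ✓), payload 100110.
Byte 4: 0xAC = 10101100 (10xxxxxx ✓), payload 101100.
Concatenate: 000011111100110101100 = 0x1F9AC (21 bits → U+1F9AC).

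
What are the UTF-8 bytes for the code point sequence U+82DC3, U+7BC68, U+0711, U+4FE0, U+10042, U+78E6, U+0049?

U+82DC3: 4-byte form → F2 82 B7 83.
U+7BC68: 4-byte form → F1 BB B1 A8.
U+0711: 2-byte form → DC 91.
U+4FE0: 3-byte form → E4 BF A0.
U+10042: 4-byte form → F0 90 81 82.
U+78E6: 3-byte form → E7 A3 A6.
U+0049: 1-byte form → 49.
Concatenated (21 bytes): F2 82 B7 83 F1 BB B1 A8 DC 91 E4 BF A0 F0 90 81 82 E7 A3 A6 49.

F2 82 B7 83 F1 BB B1 A8 DC 91 E4 BF A0 F0 90 81 82 E7 A3 A6 49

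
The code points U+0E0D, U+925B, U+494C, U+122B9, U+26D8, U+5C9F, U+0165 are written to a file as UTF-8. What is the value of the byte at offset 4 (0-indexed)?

0x89

U+0E0D → 3-byte form E0 B8 8D at offsets 0–2.
U+925B → 3-byte form E9 89 9B at offsets 3–5.
Offset 4 falls in char 2's range; it's byte 2 of E9 89 9B = 0x89.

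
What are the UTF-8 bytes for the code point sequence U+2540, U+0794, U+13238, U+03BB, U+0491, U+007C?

U+2540: 3-byte form → E2 95 80.
U+0794: 2-byte form → DE 94.
U+13238: 4-byte form → F0 93 88 B8.
U+03BB: 2-byte form → CE BB.
U+0491: 2-byte form → D2 91.
U+007C: 1-byte form → 7C.
Concatenated (14 bytes): E2 95 80 DE 94 F0 93 88 B8 CE BB D2 91 7C.

E2 95 80 DE 94 F0 93 88 B8 CE BB D2 91 7C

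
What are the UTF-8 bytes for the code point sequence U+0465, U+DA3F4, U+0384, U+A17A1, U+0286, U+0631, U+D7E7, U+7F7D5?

D1 A5 F3 9A 8F B4 CE 84 F2 A1 9E A1 CA 86 D8 B1 ED 9F A7 F1 BF 9F 95

U+0465: 2-byte form → D1 A5.
U+DA3F4: 4-byte form → F3 9A 8F B4.
U+0384: 2-byte form → CE 84.
U+A17A1: 4-byte form → F2 A1 9E A1.
U+0286: 2-byte form → CA 86.
U+0631: 2-byte form → D8 B1.
U+D7E7: 3-byte form → ED 9F A7.
U+7F7D5: 4-byte form → F1 BF 9F 95.
Concatenated (23 bytes): D1 A5 F3 9A 8F B4 CE 84 F2 A1 9E A1 CA 86 D8 B1 ED 9F A7 F1 BF 9F 95.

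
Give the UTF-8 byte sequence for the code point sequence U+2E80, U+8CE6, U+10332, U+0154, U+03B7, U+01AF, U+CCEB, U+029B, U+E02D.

U+2E80: 3-byte form → E2 BA 80.
U+8CE6: 3-byte form → E8 B3 A6.
U+10332: 4-byte form → F0 90 8C B2.
U+0154: 2-byte form → C5 94.
U+03B7: 2-byte form → CE B7.
U+01AF: 2-byte form → C6 AF.
U+CCEB: 3-byte form → EC B3 AB.
U+029B: 2-byte form → CA 9B.
U+E02D: 3-byte form → EE 80 AD.
Concatenated (24 bytes): E2 BA 80 E8 B3 A6 F0 90 8C B2 C5 94 CE B7 C6 AF EC B3 AB CA 9B EE 80 AD.

E2 BA 80 E8 B3 A6 F0 90 8C B2 C5 94 CE B7 C6 AF EC B3 AB CA 9B EE 80 AD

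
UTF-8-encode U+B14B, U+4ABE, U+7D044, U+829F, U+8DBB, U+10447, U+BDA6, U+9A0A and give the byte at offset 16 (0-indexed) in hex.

U+B14B → 3-byte form EB 85 8B at offsets 0–2.
U+4ABE → 3-byte form E4 AA BE at offsets 3–5.
U+7D044 → 4-byte form F1 BD 81 84 at offsets 6–9.
U+829F → 3-byte form E8 8A 9F at offsets 10–12.
U+8DBB → 3-byte form E8 B6 BB at offsets 13–15.
U+10447 → 4-byte form F0 90 91 87 at offsets 16–19.
Offset 16 falls in char 6's range; it's byte 1 of F0 90 91 87 = 0xF0.

0xF0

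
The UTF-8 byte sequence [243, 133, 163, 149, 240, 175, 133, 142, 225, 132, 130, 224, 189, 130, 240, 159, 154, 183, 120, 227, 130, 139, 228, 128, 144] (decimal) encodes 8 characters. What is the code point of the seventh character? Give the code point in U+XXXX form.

U+308B

Offset 0: leading byte 0xF3 = 11110011 → 4-byte char #1 = F3 85 A3 95.
Offset 4: leading byte 0xF0 = 11110000 → 4-byte char #2 = F0 AF 85 8E.
Offset 8: leading byte 0xE1 = 11100001 → 3-byte char #3 = E1 84 82.
Offset 11: leading byte 0xE0 = 11100000 → 3-byte char #4 = E0 BD 82.
Offset 14: leading byte 0xF0 = 11110000 → 4-byte char #5 = F0 9F 9A B7.
Offset 18: leading byte 0x78 = 01111000 → 1-byte char #6 = 78.
Offset 19: leading byte 0xE3 = 11100011 → 3-byte char #7 = E3 82 8B.
Leading byte 0xE3 = 11100011 matches 1110xxxx → 3-byte sequence.
Byte 1: 0xE3 = 11100011, payload 0011 (4 bits).
Byte 2: 0x82 = 10000010 (10xxxxxx ✓), payload 000010.
Byte 3: 0x8B = 10001011 (10xxxxxx ✓), payload 001011.
Concatenate: 0011000010001011 = 0x308B (16 bits → U+308B).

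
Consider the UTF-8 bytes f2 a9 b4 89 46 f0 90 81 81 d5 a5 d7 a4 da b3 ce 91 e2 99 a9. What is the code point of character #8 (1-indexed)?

Offset 0: leading byte 0xF2 = 11110010 → 4-byte char #1 = F2 A9 B4 89.
Offset 4: leading byte 0x46 = 01000110 → 1-byte char #2 = 46.
Offset 5: leading byte 0xF0 = 11110000 → 4-byte char #3 = F0 90 81 81.
Offset 9: leading byte 0xD5 = 11010101 → 2-byte char #4 = D5 A5.
Offset 11: leading byte 0xD7 = 11010111 → 2-byte char #5 = D7 A4.
Offset 13: leading byte 0xDA = 11011010 → 2-byte char #6 = DA B3.
Offset 15: leading byte 0xCE = 11001110 → 2-byte char #7 = CE 91.
Offset 17: leading byte 0xE2 = 11100010 → 3-byte char #8 = E2 99 A9.
Leading byte 0xE2 = 11100010 matches 1110xxxx → 3-byte sequence.
Byte 1: 0xE2 = 11100010, payload 0010 (4 bits).
Byte 2: 0x99 = 10011001 (10xxxxxx ✓), payload 011001.
Byte 3: 0xA9 = 10101001 (10xxxxxx ✓), payload 101001.
Concatenate: 0010011001101001 = 0x2669 (16 bits → U+2669).

U+2669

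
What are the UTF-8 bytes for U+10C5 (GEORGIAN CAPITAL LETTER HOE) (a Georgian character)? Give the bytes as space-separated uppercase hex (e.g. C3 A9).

U+10C5 = 0x10C5 = 4293 decimal. In range U+0800–U+FFFF → 3-byte form: 1110xxxx 10xxxxxx 10xxxxxx.
Binary (16 bits): 0001000011000101.
Split 4+6+6: 0001 | 000011 | 000101.
Byte 1: 11100001 = 0xE1.
Byte 2: 10000011 = 0x83.
Byte 3: 10000101 = 0x85.

E1 83 85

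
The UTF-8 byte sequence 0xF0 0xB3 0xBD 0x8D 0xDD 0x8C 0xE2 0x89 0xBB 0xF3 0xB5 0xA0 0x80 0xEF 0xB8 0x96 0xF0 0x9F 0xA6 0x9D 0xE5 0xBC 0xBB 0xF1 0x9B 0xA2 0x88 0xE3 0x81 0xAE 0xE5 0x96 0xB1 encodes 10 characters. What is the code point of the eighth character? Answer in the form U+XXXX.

U+5B888

Offset 0: leading byte 0xF0 = 11110000 → 4-byte char #1 = F0 B3 BD 8D.
Offset 4: leading byte 0xDD = 11011101 → 2-byte char #2 = DD 8C.
Offset 6: leading byte 0xE2 = 11100010 → 3-byte char #3 = E2 89 BB.
Offset 9: leading byte 0xF3 = 11110011 → 4-byte char #4 = F3 B5 A0 80.
Offset 13: leading byte 0xEF = 11101111 → 3-byte char #5 = EF B8 96.
Offset 16: leading byte 0xF0 = 11110000 → 4-byte char #6 = F0 9F A6 9D.
Offset 20: leading byte 0xE5 = 11100101 → 3-byte char #7 = E5 BC BB.
Offset 23: leading byte 0xF1 = 11110001 → 4-byte char #8 = F1 9B A2 88.
Leading byte 0xF1 = 11110001 matches 11110xxx → 4-byte sequence.
Byte 1: 0xF1 = 11110001, payload 001 (3 bits).
Byte 2: 0x9B = 10011011 (10xxxxxx ✓), payload 011011.
Byte 3: 0xA2 = 10100010 (10xxxxxx ✓), payload 100010.
Byte 4: 0x88 = 10001000 (10xxxxxx ✓), payload 001000.
Concatenate: 001011011100010001000 = 0x5B888 (21 bits → U+5B888).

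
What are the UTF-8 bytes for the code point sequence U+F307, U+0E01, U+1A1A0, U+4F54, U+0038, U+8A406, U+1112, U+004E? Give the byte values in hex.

U+F307: 3-byte form → EF 8C 87.
U+0E01: 3-byte form → E0 B8 81.
U+1A1A0: 4-byte form → F0 9A 86 A0.
U+4F54: 3-byte form → E4 BD 94.
U+0038: 1-byte form → 38.
U+8A406: 4-byte form → F2 8A 90 86.
U+1112: 3-byte form → E1 84 92.
U+004E: 1-byte form → 4E.
Concatenated (22 bytes): EF 8C 87 E0 B8 81 F0 9A 86 A0 E4 BD 94 38 F2 8A 90 86 E1 84 92 4E.

EF 8C 87 E0 B8 81 F0 9A 86 A0 E4 BD 94 38 F2 8A 90 86 E1 84 92 4E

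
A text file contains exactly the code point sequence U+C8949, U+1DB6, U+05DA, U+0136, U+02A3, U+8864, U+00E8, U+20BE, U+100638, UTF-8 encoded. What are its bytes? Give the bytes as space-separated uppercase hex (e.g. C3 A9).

F3 88 A5 89 E1 B6 B6 D7 9A C4 B6 CA A3 E8 A1 A4 C3 A8 E2 82 BE F4 80 98 B8

U+C8949: 4-byte form → F3 88 A5 89.
U+1DB6: 3-byte form → E1 B6 B6.
U+05DA: 2-byte form → D7 9A.
U+0136: 2-byte form → C4 B6.
U+02A3: 2-byte form → CA A3.
U+8864: 3-byte form → E8 A1 A4.
U+00E8: 2-byte form → C3 A8.
U+20BE: 3-byte form → E2 82 BE.
U+100638: 4-byte form → F4 80 98 B8.
Concatenated (25 bytes): F3 88 A5 89 E1 B6 B6 D7 9A C4 B6 CA A3 E8 A1 A4 C3 A8 E2 82 BE F4 80 98 B8.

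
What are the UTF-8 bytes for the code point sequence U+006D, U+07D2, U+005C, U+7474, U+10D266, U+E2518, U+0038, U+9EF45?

U+006D: 1-byte form → 6D.
U+07D2: 2-byte form → DF 92.
U+005C: 1-byte form → 5C.
U+7474: 3-byte form → E7 91 B4.
U+10D266: 4-byte form → F4 8D 89 A6.
U+E2518: 4-byte form → F3 A2 94 98.
U+0038: 1-byte form → 38.
U+9EF45: 4-byte form → F2 9E BD 85.
Concatenated (20 bytes): 6D DF 92 5C E7 91 B4 F4 8D 89 A6 F3 A2 94 98 38 F2 9E BD 85.

6D DF 92 5C E7 91 B4 F4 8D 89 A6 F3 A2 94 98 38 F2 9E BD 85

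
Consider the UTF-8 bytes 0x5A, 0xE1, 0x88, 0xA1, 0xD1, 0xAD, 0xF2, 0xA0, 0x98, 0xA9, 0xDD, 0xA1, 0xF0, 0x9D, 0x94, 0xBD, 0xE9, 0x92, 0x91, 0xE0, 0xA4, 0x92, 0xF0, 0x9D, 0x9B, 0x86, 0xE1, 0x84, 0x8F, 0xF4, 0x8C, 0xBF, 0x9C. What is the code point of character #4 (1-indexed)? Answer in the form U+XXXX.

U+A0629

Offset 0: leading byte 0x5A = 01011010 → 1-byte char #1 = 5A.
Offset 1: leading byte 0xE1 = 11100001 → 3-byte char #2 = E1 88 A1.
Offset 4: leading byte 0xD1 = 11010001 → 2-byte char #3 = D1 AD.
Offset 6: leading byte 0xF2 = 11110010 → 4-byte char #4 = F2 A0 98 A9.
Leading byte 0xF2 = 11110010 matches 11110xxx → 4-byte sequence.
Byte 1: 0xF2 = 11110010, payload 010 (3 bits).
Byte 2: 0xA0 = 10100000 (10xxxxxx ✓), payload 100000.
Byte 3: 0x98 = 10011000 (10xxxxxx ✓), payload 011000.
Byte 4: 0xA9 = 10101001 (10xxxxxx ✓), payload 101001.
Concatenate: 010100000011000101001 = 0xA0629 (21 bits → U+A0629).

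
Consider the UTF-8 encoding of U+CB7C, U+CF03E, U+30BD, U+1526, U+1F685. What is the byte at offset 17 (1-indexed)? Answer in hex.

1-indexed offset 17 is 0-indexed offset 16.
U+CB7C → 3-byte form EC AD BC at offsets 0–2.
U+CF03E → 4-byte form F3 8F 80 BE at offsets 3–6.
U+30BD → 3-byte form E3 82 BD at offsets 7–9.
U+1526 → 3-byte form E1 94 A6 at offsets 10–12.
U+1F685 → 4-byte form F0 9F 9A 85 at offsets 13–16.
Offset 16 falls in char 5's range; it's byte 4 of F0 9F 9A 85 = 0x85.

0x85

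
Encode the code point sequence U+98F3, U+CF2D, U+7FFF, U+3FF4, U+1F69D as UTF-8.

E9 A3 B3 EC BC AD E7 BF BF E3 BF B4 F0 9F 9A 9D

U+98F3: 3-byte form → E9 A3 B3.
U+CF2D: 3-byte form → EC BC AD.
U+7FFF: 3-byte form → E7 BF BF.
U+3FF4: 3-byte form → E3 BF B4.
U+1F69D: 4-byte form → F0 9F 9A 9D.
Concatenated (16 bytes): E9 A3 B3 EC BC AD E7 BF BF E3 BF B4 F0 9F 9A 9D.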